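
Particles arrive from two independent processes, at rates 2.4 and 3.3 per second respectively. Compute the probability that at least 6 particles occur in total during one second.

0.5050

Independent Poisson processes superpose: combined rate λ = 2.4 + 3.3 = 5.7 per second.
So μ = 5.7.
P(N ≥ 6) = 1 − P(N ≤ 5) ≈ 0.5050.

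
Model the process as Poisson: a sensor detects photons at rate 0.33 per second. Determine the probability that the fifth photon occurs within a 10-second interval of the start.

0.2374

Over the interval, μ = 0.33 × 10 = 3.3 (a 10-second interval = 10 seconds).
The fifth arrival falls in the interval iff at least 5 events occur there: P(S_5 ≤ t) = P(N ≥ 5) = 1 − P(N ≤ 4) ≈ 0.2374.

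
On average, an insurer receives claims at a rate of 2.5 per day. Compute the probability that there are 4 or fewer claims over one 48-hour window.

0.4405

Over the interval, μ = 2.5 × 2 = 5 (a 48-hour window = 2 days).
P(N ≤ 4) = Σ_{j=0}^{4} e^(−μ) μ^j/j! ≈ 0.4405.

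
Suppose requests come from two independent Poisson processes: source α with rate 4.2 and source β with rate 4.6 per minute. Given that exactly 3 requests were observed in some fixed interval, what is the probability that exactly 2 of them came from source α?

0.3572

Given the total, each event is independently from source α with probability p = λ_α/(λ_α+λ_β) = 4.2/8.8 ≈ 0.4773.
So K ~ Binomial(3, 4.2/8.8): P(K = 2) = C(3,2) · (4.2/8.8)^2 · (4.6/8.8)^1 ≈ 0.3572.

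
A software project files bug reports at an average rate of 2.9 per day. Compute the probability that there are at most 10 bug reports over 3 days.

0.7409

Over the interval, μ = 2.9 × 3 = 8.7 (3 days).
P(N ≤ 10) = Σ_{j=0}^{10} e^(−μ) μ^j/j! ≈ 0.7409.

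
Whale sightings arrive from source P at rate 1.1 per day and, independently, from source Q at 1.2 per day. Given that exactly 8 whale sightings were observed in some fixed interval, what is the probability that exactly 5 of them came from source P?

0.1990

Given the total, each event is independently from source P with probability p = λ_P/(λ_P+λ_Q) = 1.1/2.3 ≈ 0.4783.
So K ~ Binomial(8, 1.1/2.3): P(K = 5) = C(8,5) · (1.1/2.3)^5 · (1.2/2.3)^3 ≈ 0.1990.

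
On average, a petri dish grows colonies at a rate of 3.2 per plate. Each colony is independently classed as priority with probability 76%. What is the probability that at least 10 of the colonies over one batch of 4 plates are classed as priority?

Thinning: the colonies that are classed as priority themselves form a Poisson process with rate 0.76 × 3.2 = 2.432 per plate.
Over the interval, μ = 2.432 × 4 = 9.728 (a batch of 4 plates = 4 plates).
P(N ≥ 10) = 1 − P(N ≤ 9) ≈ 0.5076.

0.5076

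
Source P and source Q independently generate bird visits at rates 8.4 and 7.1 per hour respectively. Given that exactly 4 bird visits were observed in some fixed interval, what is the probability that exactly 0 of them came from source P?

Given the total, each event is independently from source P with probability p = λ_P/(λ_P+λ_Q) = 8.4/15.5 ≈ 0.5419.
So K ~ Binomial(4, 8.4/15.5): P(K = 0) = C(4,0) · (8.4/15.5)^0 · (7.1/15.5)^4 ≈ 0.0440.

0.0440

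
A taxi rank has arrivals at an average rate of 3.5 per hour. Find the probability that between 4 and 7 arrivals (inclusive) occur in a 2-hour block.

0.5169

Over the interval, μ = 3.5 × 2 = 7 (a 2-hour block = 2 hours).
P(4 ≤ N ≤ 7) = Σ_{j=4}^{7} e^(−7) · 7^j/j! ≈ 0.5169.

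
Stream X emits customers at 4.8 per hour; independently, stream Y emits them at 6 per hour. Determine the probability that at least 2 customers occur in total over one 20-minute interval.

Independent Poisson processes superpose: combined rate λ = 4.8 + 6 = 10.8 per hour.
Over the interval, μ = 10.8 × 1/3 = 3.6 (a 20-minute interval = 1/3 hours).
P(N ≥ 2) = 1 − P(N ≤ 1) ≈ 0.8743.

0.8743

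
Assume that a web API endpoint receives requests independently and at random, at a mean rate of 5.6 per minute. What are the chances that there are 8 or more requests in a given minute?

0.2030

With mean μ = 5.6 per minute,
P(N ≥ 8) = 1 − P(N ≤ 7) = 1 − Σ_{j=0}^{7} e^(−μ) μ^j/j! ≈ 0.2030.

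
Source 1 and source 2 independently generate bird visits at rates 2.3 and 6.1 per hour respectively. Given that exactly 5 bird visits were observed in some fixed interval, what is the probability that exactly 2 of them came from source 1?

0.2871

Given the total, each event is independently from source 1 with probability p = λ_1/(λ_1+λ_2) = 2.3/8.4 ≈ 0.2738.
So K ~ Binomial(5, 2.3/8.4): P(K = 2) = C(5,2) · (2.3/8.4)^2 · (6.1/8.4)^3 ≈ 0.2871.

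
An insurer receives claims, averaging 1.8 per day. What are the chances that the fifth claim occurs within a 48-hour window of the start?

0.2936

Over the interval, μ = 1.8 × 2 = 3.6 (a 48-hour window = 2 days).
The fifth arrival falls in the interval iff at least 5 events occur there: P(S_5 ≤ t) = P(N ≥ 5) = 1 − P(N ≤ 4) ≈ 0.2936.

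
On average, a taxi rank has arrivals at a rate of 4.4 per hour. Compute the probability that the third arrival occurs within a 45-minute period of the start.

Over the interval, μ = 4.4 × 0.75 = 3.3 (a 45-minute period = 0.75 hours).
The third arrival falls in the interval iff at least 3 events occur there: P(S_3 ≤ t) = P(N ≥ 3) = 1 − P(N ≤ 2) ≈ 0.6406.

0.6406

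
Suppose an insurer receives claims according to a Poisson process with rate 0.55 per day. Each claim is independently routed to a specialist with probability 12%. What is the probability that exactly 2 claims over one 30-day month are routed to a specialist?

0.2706

Thinning: the claims that are routed to a specialist themselves form a Poisson process with rate 0.12 × 0.55 = 0.066 per day.
Over the interval, μ = 0.066 × 30 = 1.98 (a 30-day month = 30 days).
P(N = 2) = e^(−1.98) · 1.98^2/2! ≈ 0.2706.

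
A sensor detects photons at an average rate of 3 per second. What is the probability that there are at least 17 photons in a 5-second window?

0.3359

Over the interval, μ = 3 × 5 = 15 (a 5-second window = 5 seconds).
P(N ≥ 17) = 1 − P(N ≤ 16) = 1 − Σ_{j=0}^{16} e^(−μ) μ^j/j! ≈ 0.3359.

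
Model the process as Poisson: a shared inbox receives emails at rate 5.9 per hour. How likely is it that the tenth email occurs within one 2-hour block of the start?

0.7397

Over the interval, μ = 5.9 × 2 = 11.8 (a 2-hour block = 2 hours).
The tenth arrival falls in the interval iff at least 10 events occur there: P(S_10 ≤ t) = P(N ≥ 10) = 1 − P(N ≤ 9) ≈ 0.7397.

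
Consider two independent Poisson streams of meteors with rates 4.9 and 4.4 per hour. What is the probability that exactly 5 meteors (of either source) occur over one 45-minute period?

0.1286

Independent Poisson processes superpose: combined rate λ = 4.9 + 4.4 = 9.3 per hour.
Over the interval, μ = 9.3 × 0.75 = 6.975 (a 45-minute period = 0.75 hours).
P(N = 5) = e^(−6.975) · 6.975^5/5! ≈ 0.1286.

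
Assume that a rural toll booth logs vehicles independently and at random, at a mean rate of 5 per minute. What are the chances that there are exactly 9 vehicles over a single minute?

With mean μ = 5 per minute,
P(N = 9) = e^(−μ) μ^9/9! = e^(−5) · 5^9/362880 ≈ 0.0363.

0.0363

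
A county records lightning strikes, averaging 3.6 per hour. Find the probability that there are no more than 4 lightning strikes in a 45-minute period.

0.8629

Over the interval, μ = 3.6 × 0.75 = 2.7 (a 45-minute period = 0.75 hours).
P(N ≤ 4) = Σ_{j=0}^{4} e^(−μ) μ^j/j! ≈ 0.8629.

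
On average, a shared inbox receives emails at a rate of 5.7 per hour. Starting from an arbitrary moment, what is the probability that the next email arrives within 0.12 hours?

Inter-arrival times are exponential with rate λ = 5.7 per hour.
P(T ≤ 0.12) = 1 − e^(−λt) = 1 − e^(−5.7 × 0.12) = 1 − e^(−0.684) ≈ 0.4954.

0.4954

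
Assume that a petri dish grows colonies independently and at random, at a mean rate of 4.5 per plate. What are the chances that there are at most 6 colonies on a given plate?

With mean μ = 4.5 per plate,
P(N ≤ 6) = Σ_{j=0}^{6} e^(−μ) μ^j/j! ≈ 0.8311.

0.8311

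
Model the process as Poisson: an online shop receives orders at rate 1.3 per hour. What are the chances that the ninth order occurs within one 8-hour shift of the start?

0.7104

Over the interval, μ = 1.3 × 8 = 10.4 (an 8-hour shift = 8 hours).
The ninth arrival falls in the interval iff at least 9 events occur there: P(S_9 ≤ t) = P(N ≥ 9) = 1 − P(N ≤ 8) ≈ 0.7104.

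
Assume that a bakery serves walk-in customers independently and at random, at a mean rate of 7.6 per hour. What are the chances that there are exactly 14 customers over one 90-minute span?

Over the interval, μ = 7.6 × 1.5 = 11.4 (a 90-minute span = 1.5 hours).
P(N = 14) = e^(−μ) μ^14/14! = e^(−11.4) · 11.4^14/87178291200 ≈ 0.0804.

0.0804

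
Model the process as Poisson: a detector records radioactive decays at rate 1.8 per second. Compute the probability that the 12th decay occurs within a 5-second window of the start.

0.1970

Over the interval, μ = 1.8 × 5 = 9 (a 5-second window = 5 seconds).
The 12th arrival falls in the interval iff at least 12 events occur there: P(S_12 ≤ t) = P(N ≥ 12) = 1 − P(N ≤ 11) ≈ 0.1970.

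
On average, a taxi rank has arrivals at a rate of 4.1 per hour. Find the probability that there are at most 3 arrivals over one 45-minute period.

Over the interval, μ = 4.1 × 0.75 = 3.075 (a 45-minute period = 0.75 hours).
P(N ≤ 3) = Σ_{j=0}^{3} e^(−μ) μ^j/j! ≈ 0.6304.

0.6304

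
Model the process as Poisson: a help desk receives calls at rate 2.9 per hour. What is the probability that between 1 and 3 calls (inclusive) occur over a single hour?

With mean μ = 2.9 per hour,
P(1 ≤ N ≤ 3) = Σ_{j=1}^{3} e^(−2.9) · 2.9^j/j! ≈ 0.6146.

0.6146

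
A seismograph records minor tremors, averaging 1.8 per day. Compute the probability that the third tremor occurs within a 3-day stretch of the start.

0.9052

Over the interval, μ = 1.8 × 3 = 5.4 (a 3-day stretch = 3 days).
The third arrival falls in the interval iff at least 3 events occur there: P(S_3 ≤ t) = P(N ≥ 3) = 1 − P(N ≤ 2) ≈ 0.9052.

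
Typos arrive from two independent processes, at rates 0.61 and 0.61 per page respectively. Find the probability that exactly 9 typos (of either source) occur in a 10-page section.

0.0830

Independent Poisson processes superpose: combined rate λ = 0.61 + 0.61 = 1.22 per page.
Over the interval, μ = 1.22 × 10 = 12.2 (a 10-page section = 10 pages).
P(N = 9) = e^(−12.2) · 12.2^9/9! ≈ 0.0830.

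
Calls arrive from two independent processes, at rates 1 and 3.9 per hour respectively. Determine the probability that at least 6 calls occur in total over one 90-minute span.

0.7417

Independent Poisson processes superpose: combined rate λ = 1 + 3.9 = 4.9 per hour.
Over the interval, μ = 4.9 × 1.5 = 7.35 (a 90-minute span = 1.5 hours).
P(N ≥ 6) = 1 − P(N ≤ 5) ≈ 0.7417.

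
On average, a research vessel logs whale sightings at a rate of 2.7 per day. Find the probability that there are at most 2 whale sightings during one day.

With mean μ = 2.7 per day,
P(N ≤ 2) = Σ_{j=0}^{2} e^(−μ) μ^j/j! ≈ 0.4936.

0.4936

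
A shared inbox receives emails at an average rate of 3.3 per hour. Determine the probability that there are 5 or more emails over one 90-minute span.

Over the interval, μ = 3.3 × 1.5 = 4.95 (a 90-minute span = 1.5 hours).
P(N ≥ 5) = 1 − P(N ≤ 4) = 1 − Σ_{j=0}^{4} e^(−μ) μ^j/j! ≈ 0.5507.

0.5507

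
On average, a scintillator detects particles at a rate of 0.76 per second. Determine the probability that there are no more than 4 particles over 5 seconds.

0.6678

Over the interval, μ = 0.76 × 5 = 3.8 (5 seconds).
P(N ≤ 4) = Σ_{j=0}^{4} e^(−μ) μ^j/j! ≈ 0.6678.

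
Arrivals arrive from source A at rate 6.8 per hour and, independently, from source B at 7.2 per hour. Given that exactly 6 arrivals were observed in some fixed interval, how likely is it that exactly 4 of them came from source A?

Given the total, each event is independently from source A with probability p = λ_A/(λ_A+λ_B) = 6.8/14 ≈ 0.4857.
So K ~ Binomial(6, 6.8/14): P(K = 4) = C(6,4) · (6.8/14)^4 · (7.2/14)^2 ≈ 0.2208.

0.2208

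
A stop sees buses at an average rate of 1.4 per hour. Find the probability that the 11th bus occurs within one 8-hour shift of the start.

0.5638

Over the interval, μ = 1.4 × 8 = 11.2 (an 8-hour shift = 8 hours).
The 11th arrival falls in the interval iff at least 11 events occur there: P(S_11 ≤ t) = P(N ≥ 11) = 1 − P(N ≤ 10) ≈ 0.5638.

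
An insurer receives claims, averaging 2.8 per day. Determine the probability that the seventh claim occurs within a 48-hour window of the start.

Over the interval, μ = 2.8 × 2 = 5.6 (a 48-hour window = 2 days).
The seventh arrival falls in the interval iff at least 7 events occur there: P(S_7 ≤ t) = P(N ≥ 7) = 1 − P(N ≤ 6) ≈ 0.3297.

0.3297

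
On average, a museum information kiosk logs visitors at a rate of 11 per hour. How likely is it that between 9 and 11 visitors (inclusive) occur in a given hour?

0.3473

With mean μ = 11 per hour,
P(9 ≤ N ≤ 11) = Σ_{j=9}^{11} e^(−11) · 11^j/j! ≈ 0.3473.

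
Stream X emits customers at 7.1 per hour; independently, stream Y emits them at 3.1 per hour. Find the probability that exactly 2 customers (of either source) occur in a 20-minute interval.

0.1929

Independent Poisson processes superpose: combined rate λ = 7.1 + 3.1 = 10.2 per hour.
Over the interval, μ = 10.2 × 1/3 = 3.4 (a 20-minute interval = 1/3 hours).
P(N = 2) = e^(−3.4) · 3.4^2/2! ≈ 0.1929.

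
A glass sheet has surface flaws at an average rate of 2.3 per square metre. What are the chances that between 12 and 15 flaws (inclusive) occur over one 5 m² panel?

Over the interval, μ = 2.3 × 5 = 11.5 (a 5 m² panel = 5 square metres).
P(12 ≤ N ≤ 15) = Σ_{j=12}^{15} e^(−11.5) · 11.5^j/j! ≈ 0.3585.

0.3585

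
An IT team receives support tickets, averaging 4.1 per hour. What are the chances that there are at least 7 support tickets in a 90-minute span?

Over the interval, μ = 4.1 × 1.5 = 6.15 (a 90-minute span = 1.5 hours).
P(N ≥ 7) = 1 − P(N ≤ 6) = 1 − Σ_{j=0}^{6} e^(−μ) μ^j/j! ≈ 0.4178.

0.4178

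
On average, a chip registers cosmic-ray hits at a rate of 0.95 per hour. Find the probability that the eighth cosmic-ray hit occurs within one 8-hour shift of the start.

Over the interval, μ = 0.95 × 8 = 7.6 (an 8-hour shift = 8 hours).
The eighth arrival falls in the interval iff at least 8 events occur there: P(S_8 ≤ t) = P(N ≥ 8) = 1 − P(N ≤ 7) ≈ 0.4900.

0.4900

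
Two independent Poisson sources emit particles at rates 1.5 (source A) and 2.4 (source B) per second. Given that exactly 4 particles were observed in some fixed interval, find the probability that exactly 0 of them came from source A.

Given the total, each event is independently from source A with probability p = λ_A/(λ_A+λ_B) = 1.5/3.9 ≈ 0.3846.
So K ~ Binomial(4, 1.5/3.9): P(K = 0) = C(4,0) · (1.5/3.9)^0 · (2.4/3.9)^4 ≈ 0.1434.

0.1434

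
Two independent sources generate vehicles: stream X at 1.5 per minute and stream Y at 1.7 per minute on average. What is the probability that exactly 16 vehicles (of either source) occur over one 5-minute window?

Independent Poisson processes superpose: combined rate λ = 1.5 + 1.7 = 3.2 per minute.
Over the interval, μ = 3.2 × 5 = 16 (a 5-minute window = 5 minutes).
P(N = 16) = e^(−16) · 16^16/16! ≈ 0.0992.

0.0992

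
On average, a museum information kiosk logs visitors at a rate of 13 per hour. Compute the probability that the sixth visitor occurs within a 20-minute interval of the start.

Over the interval, μ = 13 × 1/3 ≈ 4.33333 (a 20-minute interval = 1/3 hours).
The sixth arrival falls in the interval iff at least 6 events occur there: P(S_6 ≤ t) = P(N ≥ 6) = 1 − P(N ≤ 5) ≈ 0.2689.

0.2689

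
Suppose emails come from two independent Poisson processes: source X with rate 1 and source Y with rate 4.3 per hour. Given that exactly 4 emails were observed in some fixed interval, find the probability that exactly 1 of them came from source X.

0.4031

Given the total, each event is independently from source X with probability p = λ_X/(λ_X+λ_Y) = 1/5.3 ≈ 0.1887.
So K ~ Binomial(4, 1/5.3): P(K = 1) = C(4,1) · (1/5.3)^1 · (4.3/5.3)^3 ≈ 0.4031.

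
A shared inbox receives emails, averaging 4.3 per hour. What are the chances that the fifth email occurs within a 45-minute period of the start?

Over the interval, μ = 4.3 × 0.75 = 3.225 (a 45-minute period = 0.75 hours).
The fifth arrival falls in the interval iff at least 5 events occur there: P(S_5 ≤ t) = P(N ≥ 5) = 1 − P(N ≤ 4) ≈ 0.2239.

0.2239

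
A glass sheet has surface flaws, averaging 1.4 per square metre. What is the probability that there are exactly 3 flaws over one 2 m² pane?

Over the interval, μ = 1.4 × 2 = 2.8 (a 2 m² pane = 2 square metres).
P(N = 3) = e^(−μ) μ^3/3! = e^(−2.8) · 2.8^3/6 ≈ 0.2225.

0.2225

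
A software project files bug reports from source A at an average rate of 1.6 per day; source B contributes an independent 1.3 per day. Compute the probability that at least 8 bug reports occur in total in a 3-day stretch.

0.6398

Independent Poisson processes superpose: combined rate λ = 1.6 + 1.3 = 2.9 per day.
Over the interval, μ = 2.9 × 3 = 8.7 (a 3-day stretch = 3 days).
P(N ≥ 8) = 1 − P(N ≤ 7) ≈ 0.6398.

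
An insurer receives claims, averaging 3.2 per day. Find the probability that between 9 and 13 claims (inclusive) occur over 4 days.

Over the interval, μ = 3.2 × 4 = 12.8 (4 days).
P(9 ≤ N ≤ 13) = Σ_{j=9}^{13} e^(−12.8) · 12.8^j/j! ≈ 0.4858.

0.4858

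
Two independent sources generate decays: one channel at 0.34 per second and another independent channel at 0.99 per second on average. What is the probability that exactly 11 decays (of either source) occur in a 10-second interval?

0.0966

Independent Poisson processes superpose: combined rate λ = 0.34 + 0.99 = 1.33 per second.
Over the interval, μ = 1.33 × 10 = 13.3 (a 10-second interval = 10 seconds).
P(N = 11) = e^(−13.3) · 13.3^11/11! ≈ 0.0966.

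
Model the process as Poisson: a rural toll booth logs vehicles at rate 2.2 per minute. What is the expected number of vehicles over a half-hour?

E[N] = λt = 2.2 × 30 = 66 (a half-hour = 30 minutes).

66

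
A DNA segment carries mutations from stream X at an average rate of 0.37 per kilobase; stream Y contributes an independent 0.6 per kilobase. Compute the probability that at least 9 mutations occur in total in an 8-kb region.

Independent Poisson processes superpose: combined rate λ = 0.37 + 0.6 = 0.97 per kilobase.
Over the interval, μ = 0.97 × 8 = 7.76 (an 8-kb region = 8 kilobases).
P(N ≥ 9) = 1 − P(N ≤ 8) ≈ 0.3740.

0.3740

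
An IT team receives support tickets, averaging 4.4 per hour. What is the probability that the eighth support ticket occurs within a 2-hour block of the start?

Over the interval, μ = 4.4 × 2 = 8.8 (a 2-hour block = 2 hours).
The eighth arrival falls in the interval iff at least 8 events occur there: P(S_8 ≤ t) = P(N ≥ 8) = 1 − P(N ≤ 7) ≈ 0.6522.

0.6522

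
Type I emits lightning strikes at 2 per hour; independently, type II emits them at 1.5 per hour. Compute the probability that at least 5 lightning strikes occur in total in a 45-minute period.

Independent Poisson processes superpose: combined rate λ = 2 + 1.5 = 3.5 per hour.
Over the interval, μ = 3.5 × 0.75 = 2.625 (a 45-minute period = 0.75 hours).
P(N ≥ 5) = 1 − P(N ≤ 4) ≈ 0.1261.

0.1261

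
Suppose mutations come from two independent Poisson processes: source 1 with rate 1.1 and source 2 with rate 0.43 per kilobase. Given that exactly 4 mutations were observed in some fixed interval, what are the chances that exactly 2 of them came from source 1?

0.2450

Given the total, each event is independently from source 1 with probability p = λ_1/(λ_1+λ_2) = 1.1/1.53 ≈ 0.7190.
So K ~ Binomial(4, 1.1/1.53): P(K = 2) = C(4,2) · (1.1/1.53)^2 · (0.43/1.53)^2 ≈ 0.2450.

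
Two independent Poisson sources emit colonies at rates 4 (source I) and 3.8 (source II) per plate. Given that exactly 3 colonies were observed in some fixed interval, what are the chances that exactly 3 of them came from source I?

Given the total, each event is independently from source I with probability p = λ_I/(λ_I+λ_II) = 4/7.8 ≈ 0.5128.
So K ~ Binomial(3, 4/7.8): P(K = 3) = C(3,3) · (4/7.8)^3 · (3.8/7.8)^0 ≈ 0.1349.

0.1349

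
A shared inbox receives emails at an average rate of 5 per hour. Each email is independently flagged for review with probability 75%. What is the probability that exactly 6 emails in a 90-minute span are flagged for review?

0.1587

Thinning: the emails that are flagged for review themselves form a Poisson process with rate 0.75 × 5 = 3.75 per hour.
Over the interval, μ = 3.75 × 1.5 = 5.625 (a 90-minute span = 1.5 hours).
P(N = 6) = e^(−5.625) · 5.625^6/6! ≈ 0.1587.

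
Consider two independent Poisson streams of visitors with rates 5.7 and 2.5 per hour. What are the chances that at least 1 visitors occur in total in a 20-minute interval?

0.9350

Independent Poisson processes superpose: combined rate λ = 5.7 + 2.5 = 8.2 per hour.
Over the interval, μ = 8.2 × 1/3 ≈ 2.73333 (a 20-minute interval = 1/3 hours).
P(N ≥ 1) = 1 − P(N ≤ 0) ≈ 0.9350.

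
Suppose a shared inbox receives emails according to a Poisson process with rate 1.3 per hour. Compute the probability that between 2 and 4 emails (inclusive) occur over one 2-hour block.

Over the interval, μ = 1.3 × 2 = 2.6 (a 2-hour block = 2 hours).
P(2 ≤ N ≤ 4) = Σ_{j=2}^{4} e^(−2.6) · 2.6^j/j! ≈ 0.6100.

0.6100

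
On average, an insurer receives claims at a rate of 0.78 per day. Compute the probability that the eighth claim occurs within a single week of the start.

0.1856

Over the interval, μ = 0.78 × 7 = 5.46 (a week = 7 days).
The eighth arrival falls in the interval iff at least 8 events occur there: P(S_8 ≤ t) = P(N ≥ 8) = 1 − P(N ≤ 7) ≈ 0.1856.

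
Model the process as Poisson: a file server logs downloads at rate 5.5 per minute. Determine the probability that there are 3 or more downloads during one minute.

With mean μ = 5.5 per minute,
P(N ≥ 3) = 1 − P(N ≤ 2) = 1 − Σ_{j=0}^{2} e^(−μ) μ^j/j! ≈ 0.9116.

0.9116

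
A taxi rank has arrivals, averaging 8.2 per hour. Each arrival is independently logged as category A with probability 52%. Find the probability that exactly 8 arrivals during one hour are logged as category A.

0.0381

Thinning: the arrivals that are logged as category A themselves form a Poisson process with rate 0.52 × 8.2 = 4.264 per hour.
So μ = 4.264.
P(N = 8) = e^(−4.264) · 4.264^8/8! ≈ 0.0381.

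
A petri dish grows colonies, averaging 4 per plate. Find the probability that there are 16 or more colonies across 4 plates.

0.5333

Over the interval, μ = 4 × 4 = 16 (4 plates).
P(N ≥ 16) = 1 − P(N ≤ 15) = 1 − Σ_{j=0}^{15} e^(−μ) μ^j/j! ≈ 0.5333.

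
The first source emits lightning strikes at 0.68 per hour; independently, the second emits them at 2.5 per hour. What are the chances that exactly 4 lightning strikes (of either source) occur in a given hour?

Independent Poisson processes superpose: combined rate λ = 0.68 + 2.5 = 3.18 per hour.
So μ = 3.18.
P(N = 4) = e^(−3.18) · 3.18^4/4! ≈ 0.1772.

0.1772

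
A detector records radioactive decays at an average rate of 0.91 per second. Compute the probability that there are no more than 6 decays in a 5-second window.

Over the interval, μ = 0.91 × 5 = 4.55 (a 5-second window = 5 seconds).
P(N ≤ 6) = Σ_{j=0}^{6} e^(−μ) μ^j/j! ≈ 0.8246.

0.8246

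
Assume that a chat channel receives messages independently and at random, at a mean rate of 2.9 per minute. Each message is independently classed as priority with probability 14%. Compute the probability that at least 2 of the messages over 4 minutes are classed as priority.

Thinning: the messages that are classed as priority themselves form a Poisson process with rate 0.14 × 2.9 = 0.406 per minute.
Over the interval, μ = 0.406 × 4 = 1.624 (4 minutes).
P(N ≥ 2) = 1 − P(N ≤ 1) ≈ 0.4828.

0.4828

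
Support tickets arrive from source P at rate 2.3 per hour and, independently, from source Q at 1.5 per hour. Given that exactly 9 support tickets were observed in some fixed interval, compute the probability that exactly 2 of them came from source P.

0.0197

Given the total, each event is independently from source P with probability p = λ_P/(λ_P+λ_Q) = 2.3/3.8 ≈ 0.6053.
So K ~ Binomial(9, 2.3/3.8): P(K = 2) = C(9,2) · (2.3/3.8)^2 · (1.5/3.8)^7 ≈ 0.0197.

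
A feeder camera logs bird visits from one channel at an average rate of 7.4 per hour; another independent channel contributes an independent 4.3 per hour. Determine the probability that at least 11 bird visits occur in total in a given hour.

Independent Poisson processes superpose: combined rate λ = 7.4 + 4.3 = 11.7 per hour.
So μ = 11.7.
P(N ≥ 11) = 1 − P(N ≤ 10) ≈ 0.6206.

0.6206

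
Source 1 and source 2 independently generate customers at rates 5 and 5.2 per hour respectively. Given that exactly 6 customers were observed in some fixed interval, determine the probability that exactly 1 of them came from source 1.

0.1013

Given the total, each event is independently from source 1 with probability p = λ_1/(λ_1+λ_2) = 5/10.2 ≈ 0.4902.
So K ~ Binomial(6, 5/10.2): P(K = 1) = C(6,1) · (5/10.2)^1 · (5.2/10.2)^5 ≈ 0.1013.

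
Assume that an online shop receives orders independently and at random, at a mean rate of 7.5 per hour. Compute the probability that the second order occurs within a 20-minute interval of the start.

0.7127

Over the interval, μ = 7.5 × 1/3 = 2.5 (a 20-minute interval = 1/3 hours).
The second arrival falls in the interval iff at least 2 events occur there: P(S_2 ≤ t) = P(N ≥ 2) = 1 − P(N ≤ 1) ≈ 0.7127.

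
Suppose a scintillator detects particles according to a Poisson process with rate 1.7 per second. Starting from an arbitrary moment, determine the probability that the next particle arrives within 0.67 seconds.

0.6799

Inter-arrival times are exponential with rate λ = 1.7 per second.
P(T ≤ 0.67) = 1 − e^(−λt) = 1 − e^(−1.7 × 0.67) = 1 − e^(−1.139) ≈ 0.6799.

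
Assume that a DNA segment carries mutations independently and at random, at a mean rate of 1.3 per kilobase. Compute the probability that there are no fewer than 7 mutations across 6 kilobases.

Over the interval, μ = 1.3 × 6 = 7.8 (6 kilobases).
P(N ≥ 7) = 1 − P(N ≤ 6) = 1 − Σ_{j=0}^{6} e^(−μ) μ^j/j! ≈ 0.6616.

0.6616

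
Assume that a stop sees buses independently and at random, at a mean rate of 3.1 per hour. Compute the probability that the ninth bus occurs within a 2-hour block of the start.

0.1741

Over the interval, μ = 3.1 × 2 = 6.2 (a 2-hour block = 2 hours).
The ninth arrival falls in the interval iff at least 9 events occur there: P(S_9 ≤ t) = P(N ≥ 9) = 1 − P(N ≤ 8) ≈ 0.1741.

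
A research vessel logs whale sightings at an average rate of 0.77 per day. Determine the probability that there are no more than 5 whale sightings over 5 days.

0.8081

Over the interval, μ = 0.77 × 5 = 3.85 (5 days).
P(N ≤ 5) = Σ_{j=0}^{5} e^(−μ) μ^j/j! ≈ 0.8081.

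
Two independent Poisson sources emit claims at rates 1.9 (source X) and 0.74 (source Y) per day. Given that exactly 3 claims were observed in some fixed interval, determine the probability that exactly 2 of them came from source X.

0.4356

Given the total, each event is independently from source X with probability p = λ_X/(λ_X+λ_Y) = 1.9/2.64 ≈ 0.7197.
So K ~ Binomial(3, 1.9/2.64): P(K = 2) = C(3,2) · (1.9/2.64)^2 · (0.74/2.64)^1 ≈ 0.4356.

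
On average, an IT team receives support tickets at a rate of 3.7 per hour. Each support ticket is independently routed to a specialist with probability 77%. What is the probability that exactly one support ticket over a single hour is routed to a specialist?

0.1650

Thinning: the support tickets that are routed to a specialist themselves form a Poisson process with rate 0.77 × 3.7 = 2.849 per hour.
So μ = 2.849.
P(N = 1) = e^(−2.849) · 2.849^1/1! ≈ 0.1650.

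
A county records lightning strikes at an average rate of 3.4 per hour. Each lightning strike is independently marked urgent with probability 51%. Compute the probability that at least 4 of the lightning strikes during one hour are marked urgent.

Thinning: the lightning strikes that are marked urgent themselves form a Poisson process with rate 0.51 × 3.4 = 1.734 per hour.
So μ = 1.734.
P(N ≥ 4) = 1 − P(N ≤ 3) ≈ 0.0983.

0.0983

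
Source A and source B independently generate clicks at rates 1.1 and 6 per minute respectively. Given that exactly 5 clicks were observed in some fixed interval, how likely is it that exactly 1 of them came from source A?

0.3951

Given the total, each event is independently from source A with probability p = λ_A/(λ_A+λ_B) = 1.1/7.1 ≈ 0.1549.
So K ~ Binomial(5, 1.1/7.1): P(K = 1) = C(5,1) · (1.1/7.1)^1 · (6/7.1)^4 ≈ 0.3951.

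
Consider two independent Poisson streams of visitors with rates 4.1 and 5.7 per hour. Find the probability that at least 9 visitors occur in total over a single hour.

Independent Poisson processes superpose: combined rate λ = 4.1 + 5.7 = 9.8 per hour.
So μ = 9.8.
P(N ≥ 9) = 1 − P(N ≤ 8) ≈ 0.6442.

0.6442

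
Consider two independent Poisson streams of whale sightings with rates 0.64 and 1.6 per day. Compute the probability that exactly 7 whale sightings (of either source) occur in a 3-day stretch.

Independent Poisson processes superpose: combined rate λ = 0.64 + 1.6 = 2.24 per day.
Over the interval, μ = 2.24 × 3 = 6.72 (a 3-day stretch = 3 days).
P(N = 7) = e^(−6.72) · 6.72^7/7! ≈ 0.1481.

0.1481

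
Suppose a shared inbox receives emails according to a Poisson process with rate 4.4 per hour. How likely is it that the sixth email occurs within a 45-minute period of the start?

0.1171

Over the interval, μ = 4.4 × 0.75 = 3.3 (a 45-minute period = 0.75 hours).
The sixth arrival falls in the interval iff at least 6 events occur there: P(S_6 ≤ t) = P(N ≥ 6) = 1 − P(N ≤ 5) ≈ 0.1171.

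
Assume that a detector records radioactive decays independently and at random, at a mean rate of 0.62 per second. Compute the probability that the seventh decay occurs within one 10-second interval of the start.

0.4258

Over the interval, μ = 0.62 × 10 = 6.2 (a 10-second interval = 10 seconds).
The seventh arrival falls in the interval iff at least 7 events occur there: P(S_7 ≤ t) = P(N ≥ 7) = 1 − P(N ≤ 6) ≈ 0.4258.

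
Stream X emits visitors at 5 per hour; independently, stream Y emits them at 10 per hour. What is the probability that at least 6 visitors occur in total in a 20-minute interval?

Independent Poisson processes superpose: combined rate λ = 5 + 10 = 15 per hour.
Over the interval, μ = 15 × 1/3 = 5 (a 20-minute interval = 1/3 hours).
P(N ≥ 6) = 1 − P(N ≤ 5) ≈ 0.3840.

0.3840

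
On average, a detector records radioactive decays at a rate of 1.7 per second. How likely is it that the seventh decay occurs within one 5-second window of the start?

Over the interval, μ = 1.7 × 5 = 8.5 (a 5-second window = 5 seconds).
The seventh arrival falls in the interval iff at least 7 events occur there: P(S_7 ≤ t) = P(N ≥ 7) = 1 − P(N ≤ 6) ≈ 0.7438.

0.7438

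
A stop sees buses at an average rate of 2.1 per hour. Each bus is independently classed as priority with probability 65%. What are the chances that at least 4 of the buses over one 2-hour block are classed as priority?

Thinning: the buses that are classed as priority themselves form a Poisson process with rate 0.65 × 2.1 = 1.365 per hour.
Over the interval, μ = 1.365 × 2 = 2.73 (a 2-hour block = 2 hours).
P(N ≥ 4) = 1 − P(N ≤ 3) ≈ 0.2925.

0.2925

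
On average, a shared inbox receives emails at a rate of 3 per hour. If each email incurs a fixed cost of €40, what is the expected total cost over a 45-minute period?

E[N] = 3 × 0.75 = 2.25 (a 45-minute period = 0.75 hours); E[cost] = 2.25 × €40 = €90.

€90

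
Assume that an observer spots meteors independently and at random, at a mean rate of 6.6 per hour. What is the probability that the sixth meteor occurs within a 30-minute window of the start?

Over the interval, μ = 6.6 × 0.5 = 3.3 (a 30-minute window = 0.5 hours).
The sixth arrival falls in the interval iff at least 6 events occur there: P(S_6 ≤ t) = P(N ≥ 6) = 1 − P(N ≤ 5) ≈ 0.1171.

0.1171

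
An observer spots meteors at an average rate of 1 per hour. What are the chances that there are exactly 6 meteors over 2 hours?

0.0120

Over the interval, μ = 1 × 2 = 2 (2 hours).
P(N = 6) = e^(−μ) μ^6/6! = e^(−2) · 2^6/720 ≈ 0.0120.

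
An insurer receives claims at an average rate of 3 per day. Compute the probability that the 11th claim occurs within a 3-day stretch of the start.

0.2940

Over the interval, μ = 3 × 3 = 9 (a 3-day stretch = 3 days).
The 11th arrival falls in the interval iff at least 11 events occur there: P(S_11 ≤ t) = P(N ≥ 11) = 1 − P(N ≤ 10) ≈ 0.2940.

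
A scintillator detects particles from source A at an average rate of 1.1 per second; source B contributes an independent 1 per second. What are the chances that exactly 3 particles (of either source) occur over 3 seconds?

0.0765

Independent Poisson processes superpose: combined rate λ = 1.1 + 1 = 2.1 per second.
Over the interval, μ = 2.1 × 3 = 6.3 (3 seconds).
P(N = 3) = e^(−6.3) · 6.3^3/3! ≈ 0.0765.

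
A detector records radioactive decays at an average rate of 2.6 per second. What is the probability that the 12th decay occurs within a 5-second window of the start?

Over the interval, μ = 2.6 × 5 = 13 (a 5-second window = 5 seconds).
The 12th arrival falls in the interval iff at least 12 events occur there: P(S_12 ≤ t) = P(N ≥ 12) = 1 − P(N ≤ 11) ≈ 0.6468.

0.6468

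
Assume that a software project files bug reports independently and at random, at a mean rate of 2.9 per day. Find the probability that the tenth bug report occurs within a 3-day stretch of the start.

0.3731

Over the interval, μ = 2.9 × 3 = 8.7 (a 3-day stretch = 3 days).
The tenth arrival falls in the interval iff at least 10 events occur there: P(S_10 ≤ t) = P(N ≥ 10) = 1 − P(N ≤ 9) ≈ 0.3731.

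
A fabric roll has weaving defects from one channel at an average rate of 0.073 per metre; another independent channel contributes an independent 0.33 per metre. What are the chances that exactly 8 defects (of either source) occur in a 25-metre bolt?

0.1109

Independent Poisson processes superpose: combined rate λ = 0.073 + 0.33 = 0.403 per metre.
Over the interval, μ = 0.403 × 25 = 10.075 (a 25-metre bolt = 25 metres).
P(N = 8) = e^(−10.075) · 10.075^8/8! ≈ 0.1109.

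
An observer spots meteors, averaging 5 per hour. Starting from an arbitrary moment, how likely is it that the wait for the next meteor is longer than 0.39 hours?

The wait for the next event is exponential with rate λ = 5 per hour.
P(T > 0.39) = e^(−λt) = e^(−5 × 0.39) = e^(−1.95) ≈ 0.1423.

0.1423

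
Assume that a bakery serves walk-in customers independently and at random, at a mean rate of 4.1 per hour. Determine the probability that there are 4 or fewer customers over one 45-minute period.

Over the interval, μ = 4.1 × 0.75 = 3.075 (a 45-minute period = 0.75 hours).
P(N ≤ 4) = Σ_{j=0}^{4} e^(−μ) μ^j/j! ≈ 0.8025.

0.8025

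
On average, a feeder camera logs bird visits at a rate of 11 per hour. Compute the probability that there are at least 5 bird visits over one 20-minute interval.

0.3064

Over the interval, μ = 11 × 1/3 ≈ 3.66667 (a 20-minute interval = 1/3 hours).
P(N ≥ 5) = 1 − P(N ≤ 4) = 1 − Σ_{j=0}^{4} e^(−μ) μ^j/j! ≈ 0.3064.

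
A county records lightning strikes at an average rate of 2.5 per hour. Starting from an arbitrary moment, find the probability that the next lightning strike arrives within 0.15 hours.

0.3127

Inter-arrival times are exponential with rate λ = 2.5 per hour.
P(T ≤ 0.15) = 1 − e^(−λt) = 1 − e^(−2.5 × 0.15) = 1 − e^(−0.375) ≈ 0.3127.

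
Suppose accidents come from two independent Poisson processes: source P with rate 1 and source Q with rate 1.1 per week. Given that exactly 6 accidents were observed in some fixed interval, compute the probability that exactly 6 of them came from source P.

0.0117

Given the total, each event is independently from source P with probability p = λ_P/(λ_P+λ_Q) = 1/2.1 ≈ 0.4762.
So K ~ Binomial(6, 1/2.1): P(K = 6) = C(6,6) · (1/2.1)^6 · (1.1/2.1)^0 ≈ 0.0117.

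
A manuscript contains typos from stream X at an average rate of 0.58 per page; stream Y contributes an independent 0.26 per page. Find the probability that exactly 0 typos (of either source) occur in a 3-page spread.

0.0805

Independent Poisson processes superpose: combined rate λ = 0.58 + 0.26 = 0.84 per page.
Over the interval, μ = 0.84 × 3 = 2.52 (a 3-page spread = 3 pages).
P(N = 0) = e^(−2.52) · 2.52^0/0! ≈ 0.0805.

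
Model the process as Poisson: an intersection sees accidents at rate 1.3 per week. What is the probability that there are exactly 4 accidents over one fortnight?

0.1414

Over the interval, μ = 1.3 × 2 = 2.6 (a fortnight = 2 weeks).
P(N = 4) = e^(−μ) μ^4/4! = e^(−2.6) · 2.6^4/24 ≈ 0.1414.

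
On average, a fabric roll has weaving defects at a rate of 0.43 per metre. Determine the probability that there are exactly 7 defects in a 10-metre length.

0.0732

Over the interval, μ = 0.43 × 10 = 4.3 (a 10-metre length = 10 metres).
P(N = 7) = e^(−μ) μ^7/7! = e^(−4.3) · 4.3^7/5040 ≈ 0.0732.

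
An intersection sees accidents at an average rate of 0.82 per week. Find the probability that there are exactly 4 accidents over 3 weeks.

0.1304

Over the interval, μ = 0.82 × 3 = 2.46 (3 weeks).
P(N = 4) = e^(−μ) μ^4/4! = e^(−2.46) · 2.46^4/24 ≈ 0.1304.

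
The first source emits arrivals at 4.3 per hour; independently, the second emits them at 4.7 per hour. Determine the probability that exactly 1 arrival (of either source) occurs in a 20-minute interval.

Independent Poisson processes superpose: combined rate λ = 4.3 + 4.7 = 9 per hour.
Over the interval, μ = 9 × 1/3 = 3 (a 20-minute interval = 1/3 hours).
P(N = 1) = e^(−3) · 3^1/1! ≈ 0.1494.

0.1494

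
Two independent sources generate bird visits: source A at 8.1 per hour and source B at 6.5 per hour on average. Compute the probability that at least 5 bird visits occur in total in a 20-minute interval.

0.5358

Independent Poisson processes superpose: combined rate λ = 8.1 + 6.5 = 14.6 per hour.
Over the interval, μ = 14.6 × 1/3 ≈ 4.86667 (a 20-minute interval = 1/3 hours).
P(N ≥ 5) = 1 − P(N ≤ 4) ≈ 0.5358.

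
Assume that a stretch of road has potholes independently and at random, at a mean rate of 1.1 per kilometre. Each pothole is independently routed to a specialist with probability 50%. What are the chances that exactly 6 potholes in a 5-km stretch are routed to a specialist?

0.0384

Thinning: the potholes that are routed to a specialist themselves form a Poisson process with rate 0.5 × 1.1 = 0.55 per kilometre.
Over the interval, μ = 0.55 × 5 = 2.75 (a 5-km stretch = 5 kilometres).
P(N = 6) = e^(−2.75) · 2.75^6/6! ≈ 0.0384.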